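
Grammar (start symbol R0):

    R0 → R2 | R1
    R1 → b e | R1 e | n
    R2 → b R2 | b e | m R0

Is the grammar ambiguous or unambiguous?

Witness: b e

Derivation 1: R0 ⇒ R2 ⇒ b e
Derivation 2: R0 ⇒ R1 ⇒ b e

Two distinct leftmost derivations for the same string.

Ambiguous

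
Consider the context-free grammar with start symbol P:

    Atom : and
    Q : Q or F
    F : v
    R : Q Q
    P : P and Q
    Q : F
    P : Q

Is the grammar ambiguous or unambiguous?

Unambiguous

(Atom, R are unreachable from P, so their rules don't affect L(P).) This is a standard precedence ladder (P over Q over F), with each level left-recursive on its own operator ('and' at P, 'or' at Q). That structure is LR(1), hence unambiguous.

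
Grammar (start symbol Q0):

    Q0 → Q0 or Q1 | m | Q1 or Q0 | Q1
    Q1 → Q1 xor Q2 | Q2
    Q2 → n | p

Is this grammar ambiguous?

Witness: n or n

Derivation 1: Q0 ⇒ Q0 or Q1 ⇒ Q1 or Q1 ⇒ Q2 or Q1 ⇒ n or Q1 ⇒ n or Q2 ⇒ n or n
Derivation 2: Q0 ⇒ Q1 or Q0 ⇒ Q2 or Q0 ⇒ n or Q0 ⇒ n or Q1 ⇒ n or Q2 ⇒ n or n

Two distinct leftmost derivations for the same string.

Ambiguous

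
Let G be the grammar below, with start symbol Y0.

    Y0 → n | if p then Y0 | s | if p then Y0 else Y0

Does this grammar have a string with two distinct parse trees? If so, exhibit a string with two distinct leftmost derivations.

Ambiguous

Witness: if p then if p then n else n

Derivation 1: Y0 ⇒ if p then Y0 ⇒ if p then if p then Y0 else Y0 ⇒ if p then if p then n else Y0 ⇒ if p then if p then n else n
Derivation 2: Y0 ⇒ if p then Y0 else Y0 ⇒ if p then if p then Y0 else Y0 ⇒ if p then if p then n else Y0 ⇒ if p then if p then n else n

Two distinct leftmost derivations for the same string.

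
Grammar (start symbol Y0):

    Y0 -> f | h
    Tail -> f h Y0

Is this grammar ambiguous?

Unambiguous

(Tail is unreachable from Y0, so its rules don't affect L(Y0).) Each reachable nonterminal has at most one production per leading terminal, and all productions are right-linear; the derivation is determined token-by-token.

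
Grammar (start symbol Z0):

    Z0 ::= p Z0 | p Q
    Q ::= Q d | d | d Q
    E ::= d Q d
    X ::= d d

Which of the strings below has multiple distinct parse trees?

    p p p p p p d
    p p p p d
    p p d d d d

p p p p p p d: 1 tree
p p p p d: 1 tree
p p d d d d: 8 trees

p p d d d d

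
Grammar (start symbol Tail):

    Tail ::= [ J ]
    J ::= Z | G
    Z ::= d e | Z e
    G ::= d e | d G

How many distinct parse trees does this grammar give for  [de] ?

2

Parse trees for [de]:
  [Tail [ [J [Z d e]] ]]
  [Tail [ [J [G d e]] ]]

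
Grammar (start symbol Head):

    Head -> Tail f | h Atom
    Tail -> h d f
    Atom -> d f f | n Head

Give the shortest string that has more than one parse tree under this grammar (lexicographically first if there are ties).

length 4: h d f f has 2 parse trees

Two derivations of h d f f:
  Head ⇒ Tail f ⇒ h d f f
  Head ⇒ h Atom ⇒ h d f f

h d f f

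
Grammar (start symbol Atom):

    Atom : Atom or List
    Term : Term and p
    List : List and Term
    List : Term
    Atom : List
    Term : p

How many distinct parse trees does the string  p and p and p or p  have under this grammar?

Parse trees for p and p and p or p:
  [Atom [Atom [List [List [Term p]] and [Term [Term p] and p]]] or [List [Term p]]]
  [Atom [Atom [List [List [List [Term p]] and [Term p]] and [Term p]]] or [List [Term p]]]
  [Atom [Atom [List [List [Term [Term p] and p]] and [Term p]]] or [List [Term p]]]
  [Atom [Atom [List [Term [Term [Term p] and p] and p]]] or [List [Term p]]]

4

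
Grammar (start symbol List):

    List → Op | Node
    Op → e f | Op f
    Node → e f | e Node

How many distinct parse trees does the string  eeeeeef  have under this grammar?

Parse trees for eeeeeef:
  [List [Node e [Node e [Node e [Node e [Node e [Node e f]]]]]]]

1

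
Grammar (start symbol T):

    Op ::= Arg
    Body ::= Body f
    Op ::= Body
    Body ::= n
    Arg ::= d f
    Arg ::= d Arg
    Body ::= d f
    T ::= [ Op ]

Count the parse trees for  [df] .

Parse trees for [df]:
  [T [ [Op [Arg d f]] ]]
  [T [ [Op [Body d f]] ]]

2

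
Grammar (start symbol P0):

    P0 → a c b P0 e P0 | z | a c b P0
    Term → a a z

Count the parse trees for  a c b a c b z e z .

2

Parse trees for a c b a c b z e z:
  [P0 a c b [P0 a c b [P0 z]] e [P0 z]]
  [P0 a c b [P0 a c b [P0 z] e [P0 z]]]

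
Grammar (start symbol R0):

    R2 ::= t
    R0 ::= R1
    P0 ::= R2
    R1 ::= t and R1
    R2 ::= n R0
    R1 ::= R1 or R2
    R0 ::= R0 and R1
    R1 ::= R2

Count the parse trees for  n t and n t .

Parse trees for n t and n t:
  [R0 [R1 [R2 n [R0 [R1 t and [R1 [R2 n [R0 [R1 [R2 t]]]]]]]]]]
  [R0 [R1 [R2 n [R0 [R0 [R1 [R2 t]]] and [R1 [R2 n [R0 [R1 [R2 t]]]]]]]]]
  [R0 [R0 [R1 [R2 n [R0 [R1 [R2 t]]]]]] and [R1 [R2 n [R0 [R1 [R2 t]]]]]]

3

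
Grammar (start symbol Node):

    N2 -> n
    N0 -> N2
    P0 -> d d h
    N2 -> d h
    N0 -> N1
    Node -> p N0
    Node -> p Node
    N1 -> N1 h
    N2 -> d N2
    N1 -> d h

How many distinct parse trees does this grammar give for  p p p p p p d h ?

2

Parse trees for p p p p p p d h:
  [Node p [Node p [Node p [Node p [Node p [Node p [N0 [N2 d h]]]]]]]]
  [Node p [Node p [Node p [Node p [Node p [Node p [N0 [N1 d h]]]]]]]]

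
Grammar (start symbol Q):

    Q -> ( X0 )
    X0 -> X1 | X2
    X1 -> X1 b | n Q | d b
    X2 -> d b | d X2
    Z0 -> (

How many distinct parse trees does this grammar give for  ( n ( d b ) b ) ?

Parse trees for ( n ( d b ) b ):
  [Q ( [X0 [X1 [X1 n [Q ( [X0 [X1 d b]] )]] b]] )]
  [Q ( [X0 [X1 [X1 n [Q ( [X0 [X2 d b]] )]] b]] )]

2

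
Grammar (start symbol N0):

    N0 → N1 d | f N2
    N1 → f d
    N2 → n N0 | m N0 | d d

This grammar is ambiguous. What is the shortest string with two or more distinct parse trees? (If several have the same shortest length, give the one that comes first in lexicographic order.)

length 3: f d d has 2 parse trees

Two derivations of f d d:
  N0 ⇒ N1 d ⇒ f d d
  N0 ⇒ f N2 ⇒ f d d

f d d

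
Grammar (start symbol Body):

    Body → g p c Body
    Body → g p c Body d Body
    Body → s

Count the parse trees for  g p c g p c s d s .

2

Parse trees for g p c g p c s d s:
  [Body g p c [Body g p c [Body s] d [Body s]]]
  [Body g p c [Body g p c [Body s]] d [Body s]]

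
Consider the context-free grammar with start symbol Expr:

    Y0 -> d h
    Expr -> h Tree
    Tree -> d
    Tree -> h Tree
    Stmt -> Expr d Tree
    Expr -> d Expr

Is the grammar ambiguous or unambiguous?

Only Expr, Tree are reachable from Expr; ignoring the rest: Restricted to the reachable nonterminals, every rule has the form A → t or A → t B, and no two rules for the same A share a first terminal. The grammar encodes a DFA — one run per string.

Unambiguous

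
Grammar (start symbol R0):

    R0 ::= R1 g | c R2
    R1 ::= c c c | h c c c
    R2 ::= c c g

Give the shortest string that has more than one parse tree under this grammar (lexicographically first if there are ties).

c c c g

length 4: c c c g has 2 parse trees

Two derivations of c c c g:
  R0 ⇒ R1 g ⇒ c c c g
  R0 ⇒ c R2 ⇒ c c c g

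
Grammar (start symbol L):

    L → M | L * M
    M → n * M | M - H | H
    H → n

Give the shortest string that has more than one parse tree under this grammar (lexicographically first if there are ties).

length 1: no string has ≥2 trees
length 3: n * n has 2 parse trees

Two derivations of n * n:
  L ⇒ M ⇒ n * M ⇒ n * H ⇒ n * n
  L ⇒ L * M ⇒ M * M ⇒ H * M ⇒ n * M ⇒ n * H ⇒ n * n

n * n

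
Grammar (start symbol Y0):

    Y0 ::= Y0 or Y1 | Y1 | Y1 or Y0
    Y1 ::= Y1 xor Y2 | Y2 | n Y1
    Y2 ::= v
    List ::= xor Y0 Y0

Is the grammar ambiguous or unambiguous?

Ambiguous

Witness: v or v

Derivation 1: Y0 ⇒ Y0 or Y1 ⇒ Y1 or Y1 ⇒ Y2 or Y1 ⇒ v or Y1 ⇒ v or Y2 ⇒ v or v
Derivation 2: Y0 ⇒ Y1 or Y0 ⇒ Y2 or Y0 ⇒ v or Y0 ⇒ v or Y1 ⇒ v or Y2 ⇒ v or v

Two distinct leftmost derivations for the same string.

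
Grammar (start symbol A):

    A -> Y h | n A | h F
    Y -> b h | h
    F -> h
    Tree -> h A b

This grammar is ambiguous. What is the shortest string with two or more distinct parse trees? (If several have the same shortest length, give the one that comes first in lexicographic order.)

h h

length 2: h h has 2 parse trees

Two derivations of h h:
  A ⇒ Y h ⇒ h h
  A ⇒ h F ⇒ h h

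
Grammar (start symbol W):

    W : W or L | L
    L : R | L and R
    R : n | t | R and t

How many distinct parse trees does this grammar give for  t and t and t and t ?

8

Parse trees for t and t and t and t:
  [W [L [R [R [R [R t] and t] and t] and t]]]
  [W [L [L [R t]] and [R [R [R t] and t] and t]]]
  [W [L [L [R [R t] and t]] and [R [R t] and t]]]
  [W [L [L [L [R t]] and [R t]] and [R [R t] and t]]]
  [W [L [L [R [R [R t] and t] and t]] and [R t]]]
  [W [L [L [L [R t]] and [R [R t] and t]] and [R t]]]
  [W [L [L [L [R [R t] and t]] and [R t]] and [R t]]]
  [W [L [L [L [L [R t]] and [R t]] and [R t]] and [R t]]]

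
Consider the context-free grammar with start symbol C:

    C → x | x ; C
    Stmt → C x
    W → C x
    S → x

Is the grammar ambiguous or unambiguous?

Only C is reachable from C; ignoring the rest: The reachable grammar is A → atom sep A | atom. Each atom is followed by either the separator (recurse) or end-of-string (stop) — no choice point.

Unambiguous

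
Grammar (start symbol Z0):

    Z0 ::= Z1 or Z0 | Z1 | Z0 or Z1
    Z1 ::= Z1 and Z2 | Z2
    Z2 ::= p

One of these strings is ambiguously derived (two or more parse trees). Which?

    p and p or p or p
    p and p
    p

p and p or p or p: 4 trees
p and p: 1 tree
p: 1 tree

p and p or p or p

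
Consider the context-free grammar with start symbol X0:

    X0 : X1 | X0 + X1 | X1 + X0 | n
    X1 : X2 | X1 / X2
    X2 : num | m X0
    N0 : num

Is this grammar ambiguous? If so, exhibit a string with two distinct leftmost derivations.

Ambiguous

Witness: num + num

Derivation 1: X0 ⇒ X0 + X1 ⇒ X1 + X1 ⇒ X2 + X1 ⇒ num + X1 ⇒ num + X2 ⇒ num + num
Derivation 2: X0 ⇒ X1 + X0 ⇒ X2 + X0 ⇒ num + X0 ⇒ num + X1 ⇒ num + X2 ⇒ num + num

Two distinct leftmost derivations for the same string.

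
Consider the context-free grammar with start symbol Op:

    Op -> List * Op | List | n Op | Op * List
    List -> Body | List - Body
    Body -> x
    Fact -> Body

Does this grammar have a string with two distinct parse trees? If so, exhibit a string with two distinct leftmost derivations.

Ambiguous

Witness: x * x

Derivation 1: Op ⇒ List * Op ⇒ Body * Op ⇒ x * Op ⇒ x * List ⇒ x * Body ⇒ x * x
Derivation 2: Op ⇒ Op * List ⇒ List * List ⇒ Body * List ⇒ x * List ⇒ x * Body ⇒ x * x

Two distinct leftmost derivations for the same string.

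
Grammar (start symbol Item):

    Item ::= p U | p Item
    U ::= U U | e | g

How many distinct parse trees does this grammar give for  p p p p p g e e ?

Parse trees for p p p p p g e e:
  [Item p [Item p [Item p [Item p [Item p [U [U g] [U [U e] [U e]]]]]]]]
  [Item p [Item p [Item p [Item p [Item p [U [U [U g] [U e]] [U e]]]]]]]

2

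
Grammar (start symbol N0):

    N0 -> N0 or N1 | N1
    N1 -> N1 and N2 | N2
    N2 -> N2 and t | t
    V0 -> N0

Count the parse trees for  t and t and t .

Parse trees for t and t and t:
  [N0 [N1 [N1 [N2 t]] and [N2 [N2 t] and t]]]
  [N0 [N1 [N1 [N1 [N2 t]] and [N2 t]] and [N2 t]]]
  [N0 [N1 [N1 [N2 [N2 t] and t]] and [N2 t]]]
  [N0 [N1 [N2 [N2 [N2 t] and t] and t]]]

4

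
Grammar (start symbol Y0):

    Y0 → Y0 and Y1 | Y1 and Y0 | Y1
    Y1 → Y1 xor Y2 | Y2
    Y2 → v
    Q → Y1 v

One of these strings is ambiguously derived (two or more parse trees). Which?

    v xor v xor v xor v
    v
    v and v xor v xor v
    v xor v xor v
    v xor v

v xor v xor v xor v: 1 tree
v: 1 tree
v and v xor v xor v: 2 trees
v xor v xor v: 1 tree
v xor v: 1 tree

v and v xor v xor v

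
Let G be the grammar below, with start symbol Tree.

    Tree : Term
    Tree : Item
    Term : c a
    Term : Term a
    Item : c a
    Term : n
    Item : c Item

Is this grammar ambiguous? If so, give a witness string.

Ambiguous

Witness: c a

Derivation 1: Tree ⇒ Term ⇒ c a
Derivation 2: Tree ⇒ Item ⇒ c a

Two distinct leftmost derivations for the same string.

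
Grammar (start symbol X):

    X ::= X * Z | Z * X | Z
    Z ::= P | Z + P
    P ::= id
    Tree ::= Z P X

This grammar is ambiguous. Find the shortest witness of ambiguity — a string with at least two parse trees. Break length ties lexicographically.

id * id

length 1: no string has ≥2 trees
length 3: id * id has 2 parse trees

Two derivations of id * id:
  X ⇒ X * Z ⇒ Z * Z ⇒ P * Z ⇒ id * Z ⇒ id * P ⇒ id * id
  X ⇒ Z * X ⇒ P * X ⇒ id * X ⇒ id * Z ⇒ id * P ⇒ id * id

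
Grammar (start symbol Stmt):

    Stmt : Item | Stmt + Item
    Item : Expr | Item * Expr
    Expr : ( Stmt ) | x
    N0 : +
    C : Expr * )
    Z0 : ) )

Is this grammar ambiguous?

(N0, C, Z0 are unreachable from Stmt, so their rules don't affect L(Stmt).) Stmt → Stmt + Item | Item  ;  Item → Item * Expr | Expr  — a left-associative chain with Expr at the bottom. Each string factors uniquely by precedence.

Unambiguous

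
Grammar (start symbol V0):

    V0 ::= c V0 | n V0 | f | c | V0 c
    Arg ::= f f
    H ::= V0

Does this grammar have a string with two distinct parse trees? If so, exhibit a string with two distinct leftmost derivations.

Witness: c c

Derivation 1: V0 ⇒ c V0 ⇒ c c
Derivation 2: V0 ⇒ V0 c ⇒ c c

Two distinct leftmost derivations for the same string.

Ambiguous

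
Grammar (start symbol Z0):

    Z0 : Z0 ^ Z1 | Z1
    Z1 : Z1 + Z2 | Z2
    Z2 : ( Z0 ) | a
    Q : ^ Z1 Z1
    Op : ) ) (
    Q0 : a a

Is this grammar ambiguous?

(Q, Op, Q0 are unreachable from Z0, so their rules don't affect L(Z0).) The grammar is stratified — Z0 handles '^' (left-recursive), Z1 handles '+', Z2 atoms. Each operator has a fixed associativity and precedence level, so every string has one parse.

Unambiguous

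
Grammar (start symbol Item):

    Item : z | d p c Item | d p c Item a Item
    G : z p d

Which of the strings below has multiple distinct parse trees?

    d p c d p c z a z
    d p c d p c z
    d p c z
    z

d p c d p c z a z

d p c d p c z a z: 2 trees
d p c d p c z: 1 tree
d p c z: 1 tree
z: 1 tree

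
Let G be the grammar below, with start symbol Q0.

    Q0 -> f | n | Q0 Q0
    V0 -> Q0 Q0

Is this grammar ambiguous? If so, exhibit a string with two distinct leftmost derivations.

Witness: f f f

Derivation 1: Q0 ⇒ Q0 Q0 ⇒ f Q0 ⇒ f Q0 Q0 ⇒ f f Q0 ⇒ f f f
Derivation 2: Q0 ⇒ Q0 Q0 ⇒ Q0 Q0 Q0 ⇒ f Q0 Q0 ⇒ f f Q0 ⇒ f f f

Two distinct leftmost derivations for the same string.

Ambiguous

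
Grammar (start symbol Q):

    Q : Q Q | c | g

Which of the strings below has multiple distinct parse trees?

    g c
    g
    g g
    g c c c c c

g c: 1 tree
g: 1 tree
g g: 1 tree
g c c c c c: 42 trees

g c c c c c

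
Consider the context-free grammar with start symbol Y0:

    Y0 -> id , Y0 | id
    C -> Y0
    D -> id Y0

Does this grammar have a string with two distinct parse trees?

Unambiguous

Only Y0 is reachable from Y0; ignoring the rest: The reachable grammar is A → atom sep A | atom. Each atom is followed by either the separator (recurse) or end-of-string (stop) — no choice point.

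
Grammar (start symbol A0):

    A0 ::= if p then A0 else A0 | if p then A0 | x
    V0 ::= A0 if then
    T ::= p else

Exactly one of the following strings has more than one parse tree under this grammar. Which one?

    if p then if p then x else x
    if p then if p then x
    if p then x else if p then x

if p then if p then x else x: 2 trees
if p then if p then x: 1 tree
if p then x else if p then x: 1 tree

if p then if p then x else x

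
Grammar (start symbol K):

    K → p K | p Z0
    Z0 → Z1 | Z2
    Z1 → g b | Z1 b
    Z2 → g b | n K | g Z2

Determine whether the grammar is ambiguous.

Witness: p g b

Derivation 1: K ⇒ p Z0 ⇒ p Z1 ⇒ p g b
Derivation 2: K ⇒ p Z0 ⇒ p Z2 ⇒ p g b

Two distinct leftmost derivations for the same string.

Ambiguous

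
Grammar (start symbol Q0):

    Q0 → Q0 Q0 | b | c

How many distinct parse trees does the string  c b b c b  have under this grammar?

Parse trees for c b b c b (showing first 6 of 14):
  [Q0 [Q0 c] [Q0 [Q0 b] [Q0 [Q0 b] [Q0 [Q0 c] [Q0 b]]]]]
  [Q0 [Q0 c] [Q0 [Q0 b] [Q0 [Q0 [Q0 b] [Q0 c]] [Q0 b]]]]
  [Q0 [Q0 c] [Q0 [Q0 [Q0 b] [Q0 b]] [Q0 [Q0 c] [Q0 b]]]]
  [Q0 [Q0 c] [Q0 [Q0 [Q0 b] [Q0 [Q0 b] [Q0 c]]] [Q0 b]]]
  [Q0 [Q0 c] [Q0 [Q0 [Q0 [Q0 b] [Q0 b]] [Q0 c]] [Q0 b]]]
  [Q0 [Q0 [Q0 c] [Q0 b]] [Q0 [Q0 b] [Q0 [Q0 c] [Q0 b]]]]

14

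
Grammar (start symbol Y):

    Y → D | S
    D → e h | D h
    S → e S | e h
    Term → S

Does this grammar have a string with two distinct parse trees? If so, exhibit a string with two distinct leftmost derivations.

Witness: e h

Derivation 1: Y ⇒ D ⇒ e h
Derivation 2: Y ⇒ S ⇒ e h

Two distinct leftmost derivations for the same string.

Ambiguous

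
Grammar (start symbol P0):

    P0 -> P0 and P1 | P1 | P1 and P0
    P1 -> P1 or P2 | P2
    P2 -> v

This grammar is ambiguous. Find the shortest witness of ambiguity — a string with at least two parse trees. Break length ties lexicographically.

length 1: no string has ≥2 trees
length 3: v and v has 2 parse trees

Two derivations of v and v:
  P0 ⇒ P0 and P1 ⇒ P1 and P1 ⇒ P2 and P1 ⇒ v and P1 ⇒ v and P2 ⇒ v and v
  P0 ⇒ P1 and P0 ⇒ P2 and P0 ⇒ v and P0 ⇒ v and P1 ⇒ v and P2 ⇒ v and v

v and v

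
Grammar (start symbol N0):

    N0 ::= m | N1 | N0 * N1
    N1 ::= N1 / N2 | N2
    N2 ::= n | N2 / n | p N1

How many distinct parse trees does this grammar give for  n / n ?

Parse trees for n / n:
  [N0 [N1 [N1 [N2 n]] / [N2 n]]]
  [N0 [N1 [N2 [N2 n] / n]]]

2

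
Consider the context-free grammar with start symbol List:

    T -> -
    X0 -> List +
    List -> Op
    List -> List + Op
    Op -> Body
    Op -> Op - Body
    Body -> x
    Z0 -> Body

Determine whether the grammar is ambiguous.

Only List, Op, Body are reachable from List; ignoring the rest: List → List + Op | Op  ;  Op → Op - Body | Body  — a left-associative chain with Body at the bottom. Each string factors uniquely by precedence.

Unambiguous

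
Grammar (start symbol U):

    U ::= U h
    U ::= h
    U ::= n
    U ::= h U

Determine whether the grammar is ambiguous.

Witness: h h

Derivation 1: U ⇒ U h ⇒ h h
Derivation 2: U ⇒ h U ⇒ h h

Two distinct leftmost derivations for the same string.

Ambiguous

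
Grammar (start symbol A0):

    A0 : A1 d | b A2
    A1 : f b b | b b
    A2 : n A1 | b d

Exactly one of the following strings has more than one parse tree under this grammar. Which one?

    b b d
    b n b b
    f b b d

b b d

b b d: 2 trees
b n b b: 1 tree
f b b d: 1 tree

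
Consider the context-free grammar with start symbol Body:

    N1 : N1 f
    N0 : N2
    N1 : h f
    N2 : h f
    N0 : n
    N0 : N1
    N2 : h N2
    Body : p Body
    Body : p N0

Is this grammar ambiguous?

Ambiguous

Witness: p h f

Derivation 1: Body ⇒ p N0 ⇒ p N2 ⇒ p h f
Derivation 2: Body ⇒ p N0 ⇒ p N1 ⇒ p h f

Two distinct leftmost derivations for the same string.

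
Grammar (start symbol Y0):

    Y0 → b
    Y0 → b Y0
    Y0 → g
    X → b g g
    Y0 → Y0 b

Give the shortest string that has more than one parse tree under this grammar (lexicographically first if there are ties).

b b

length 1: no string has ≥2 trees
length 2: b b has 2 parse trees

Two derivations of b b:
  Y0 ⇒ b Y0 ⇒ b b
  Y0 ⇒ Y0 b ⇒ b b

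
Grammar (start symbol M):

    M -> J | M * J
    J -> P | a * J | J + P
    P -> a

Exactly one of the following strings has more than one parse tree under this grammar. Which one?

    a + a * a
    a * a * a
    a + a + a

a + a * a: 1 tree
a * a * a: 4 trees
a + a + a: 1 tree

a * a * a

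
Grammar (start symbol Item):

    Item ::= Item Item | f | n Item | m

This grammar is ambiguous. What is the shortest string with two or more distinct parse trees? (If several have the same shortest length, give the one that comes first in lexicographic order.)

length 1: no string has ≥2 trees
length 2: no string has ≥2 trees
length 3: f f f has 2 parse trees

Two derivations of f f f:
  Item ⇒ Item Item ⇒ Item Item Item ⇒ f Item Item ⇒ f f Item ⇒ f f f
  Item ⇒ Item Item ⇒ f Item ⇒ f Item Item ⇒ f f Item ⇒ f f f

f f f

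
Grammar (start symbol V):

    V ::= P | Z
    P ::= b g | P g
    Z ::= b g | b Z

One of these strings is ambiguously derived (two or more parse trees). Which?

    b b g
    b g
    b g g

b b g: 1 tree
b g: 2 trees
b g g: 1 tree

b g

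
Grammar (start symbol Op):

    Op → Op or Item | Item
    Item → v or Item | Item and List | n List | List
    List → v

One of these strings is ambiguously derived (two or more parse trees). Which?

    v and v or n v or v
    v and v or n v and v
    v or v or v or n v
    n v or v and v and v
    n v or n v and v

v or v or v or n v

v and v or n v or v: 1 tree
v and v or n v and v: 1 tree
v or v or v or n v: 8 trees
n v or v and v and v: 1 tree
n v or n v and v: 1 tree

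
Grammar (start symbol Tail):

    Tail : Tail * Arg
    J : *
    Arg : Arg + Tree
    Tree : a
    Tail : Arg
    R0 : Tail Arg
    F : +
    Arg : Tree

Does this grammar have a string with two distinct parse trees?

Unambiguous

Only Tail, Arg, Tree are reachable from Tail; ignoring the rest: This is a standard precedence ladder (Tail over Arg over Tree), with each level left-recursive on its own operator ('*' at Tail, '+' at Arg). That structure is LR(1), hence unambiguous.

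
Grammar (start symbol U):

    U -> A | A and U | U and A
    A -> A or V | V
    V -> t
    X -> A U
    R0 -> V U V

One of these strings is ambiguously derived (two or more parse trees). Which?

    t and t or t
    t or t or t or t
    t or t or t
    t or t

t and t or t: 2 trees
t or t or t or t: 1 tree
t or t or t: 1 tree
t or t: 1 tree

t and t or t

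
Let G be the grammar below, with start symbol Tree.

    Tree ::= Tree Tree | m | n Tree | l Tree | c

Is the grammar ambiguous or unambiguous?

Witness: c c c

Derivation 1: Tree ⇒ Tree Tree ⇒ Tree Tree Tree ⇒ c Tree Tree ⇒ c c Tree ⇒ c c c
Derivation 2: Tree ⇒ Tree Tree ⇒ c Tree ⇒ c Tree Tree ⇒ c c Tree ⇒ c c c

Two distinct leftmost derivations for the same string.

Ambiguous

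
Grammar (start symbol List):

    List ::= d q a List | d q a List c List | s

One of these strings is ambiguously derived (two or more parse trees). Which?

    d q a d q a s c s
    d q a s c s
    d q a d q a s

d q a d q a s c s

d q a d q a s c s: 2 trees
d q a s c s: 1 tree
d q a d q a s: 1 tree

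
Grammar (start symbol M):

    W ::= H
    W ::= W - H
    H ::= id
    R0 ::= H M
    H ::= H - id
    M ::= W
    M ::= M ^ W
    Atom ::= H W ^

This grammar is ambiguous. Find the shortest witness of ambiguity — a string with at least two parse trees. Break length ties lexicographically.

length 1: no string has ≥2 trees
length 3: id - id has 2 parse trees

Two derivations of id - id:
  M ⇒ W ⇒ H ⇒ H - id ⇒ id - id
  M ⇒ W ⇒ W - H ⇒ H - H ⇒ id - H ⇒ id - id

id - id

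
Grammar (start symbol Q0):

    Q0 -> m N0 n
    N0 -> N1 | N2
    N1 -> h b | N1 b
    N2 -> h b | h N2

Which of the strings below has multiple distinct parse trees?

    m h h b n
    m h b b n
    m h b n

m h b n

m h h b n: 1 tree
m h b b n: 1 tree
m h b n: 2 trees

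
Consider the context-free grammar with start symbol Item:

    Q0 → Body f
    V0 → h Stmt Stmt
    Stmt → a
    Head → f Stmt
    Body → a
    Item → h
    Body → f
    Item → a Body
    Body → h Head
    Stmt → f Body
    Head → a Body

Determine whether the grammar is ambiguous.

Only Item, Body, Head, Stmt are reachable from Item; ignoring the rest: The reachable rules are right-linear with at most one rule per (nonterminal, next-terminal) pair. Each input token forces the next rule, so parsing is deterministic.

Unambiguous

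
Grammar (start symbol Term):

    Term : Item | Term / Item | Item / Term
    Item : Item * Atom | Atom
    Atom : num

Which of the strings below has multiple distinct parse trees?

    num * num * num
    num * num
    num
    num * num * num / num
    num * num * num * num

num * num * num: 1 tree
num * num: 1 tree
num: 1 tree
num * num * num / num: 2 trees
num * num * num * num: 1 tree

num * num * num / num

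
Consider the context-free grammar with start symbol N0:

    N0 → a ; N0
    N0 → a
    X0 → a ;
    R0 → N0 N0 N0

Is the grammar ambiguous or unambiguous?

Only N0 is reachable from N0; ignoring the rest: Right-recursive list with a separator: after each atom, whether the separator follows determines the rule. One parse per string.

Unambiguous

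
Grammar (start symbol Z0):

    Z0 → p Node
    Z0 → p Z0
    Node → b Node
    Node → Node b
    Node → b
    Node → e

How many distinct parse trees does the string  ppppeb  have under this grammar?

1

Parse trees for ppppeb:
  [Z0 p [Z0 p [Z0 p [Z0 p [Node [Node e] b]]]]]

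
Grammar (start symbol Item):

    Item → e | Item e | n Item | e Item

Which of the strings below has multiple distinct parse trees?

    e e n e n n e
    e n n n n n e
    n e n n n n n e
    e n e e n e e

e e n e n n e: 1 tree
e n n n n n e: 1 tree
n e n n n n n e: 1 tree
e n e e n e e: 7 trees

e n e e n e e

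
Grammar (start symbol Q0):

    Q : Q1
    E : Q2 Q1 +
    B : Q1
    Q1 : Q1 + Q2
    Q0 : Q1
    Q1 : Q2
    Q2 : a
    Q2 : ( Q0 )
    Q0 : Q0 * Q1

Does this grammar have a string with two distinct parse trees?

(B, Q, E are unreachable from Q0, so their rules don't affect L(Q0).) This is a standard precedence ladder (Q0 over Q1 over Q2), with each level left-recursive on its own operator ('*' at Q0, '+' at Q1). That structure is LR(1), hence unambiguous.

Unambiguous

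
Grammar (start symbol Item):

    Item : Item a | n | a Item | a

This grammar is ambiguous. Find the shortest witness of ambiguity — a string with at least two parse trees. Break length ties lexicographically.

a a

length 1: no string has ≥2 trees
length 2: a a has 2 parse trees

Two derivations of a a:
  Item ⇒ Item a ⇒ a a
  Item ⇒ a Item ⇒ a a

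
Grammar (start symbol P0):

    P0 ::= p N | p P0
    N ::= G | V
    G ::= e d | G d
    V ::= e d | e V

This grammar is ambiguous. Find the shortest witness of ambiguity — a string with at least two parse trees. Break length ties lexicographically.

length 3: p e d has 2 parse trees

Two derivations of p e d:
  P0 ⇒ p N ⇒ p G ⇒ p e d
  P0 ⇒ p N ⇒ p V ⇒ p e d

p e d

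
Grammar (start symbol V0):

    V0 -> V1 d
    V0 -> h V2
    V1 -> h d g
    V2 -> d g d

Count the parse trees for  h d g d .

Parse trees for h d g d:
  [V0 [V1 h d g] d]
  [V0 h [V2 d g d]]

2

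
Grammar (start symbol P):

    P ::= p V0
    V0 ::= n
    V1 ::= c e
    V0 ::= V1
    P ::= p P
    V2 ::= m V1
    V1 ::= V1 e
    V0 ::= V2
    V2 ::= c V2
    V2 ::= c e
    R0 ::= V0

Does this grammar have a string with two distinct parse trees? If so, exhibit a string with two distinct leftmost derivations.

Witness: p c e

Derivation 1: P ⇒ p V0 ⇒ p V1 ⇒ p c e
Derivation 2: P ⇒ p V0 ⇒ p V2 ⇒ p c e

Two distinct leftmost derivations for the same string.

Ambiguous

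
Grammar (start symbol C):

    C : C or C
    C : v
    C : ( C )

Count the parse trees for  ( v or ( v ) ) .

1

Parse trees for ( v or ( v ) ):
  [C ( [C [C v] or [C ( [C v] )]] )]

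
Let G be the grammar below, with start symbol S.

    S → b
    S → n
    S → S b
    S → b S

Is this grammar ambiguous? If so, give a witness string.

Ambiguous

Witness: b b

Derivation 1: S ⇒ S b ⇒ b b
Derivation 2: S ⇒ b S ⇒ b b

Two distinct leftmost derivations for the same string.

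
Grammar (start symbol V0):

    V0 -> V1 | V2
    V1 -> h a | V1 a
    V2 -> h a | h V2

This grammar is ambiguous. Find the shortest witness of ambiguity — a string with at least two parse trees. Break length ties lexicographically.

h a

length 2: h a has 2 parse trees

Two derivations of h a:
  V0 ⇒ V1 ⇒ h a
  V0 ⇒ V2 ⇒ h a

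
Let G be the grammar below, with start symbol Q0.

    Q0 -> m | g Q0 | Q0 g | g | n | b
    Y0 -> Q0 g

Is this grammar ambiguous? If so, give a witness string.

Ambiguous

Witness: g g

Derivation 1: Q0 ⇒ g Q0 ⇒ g g
Derivation 2: Q0 ⇒ Q0 g ⇒ g g

Two distinct leftmost derivations for the same string.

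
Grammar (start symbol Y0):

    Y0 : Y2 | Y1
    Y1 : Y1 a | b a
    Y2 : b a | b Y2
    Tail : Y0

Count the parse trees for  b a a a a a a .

1

Parse trees for b a a a a a a:
  [Y0 [Y1 [Y1 [Y1 [Y1 [Y1 [Y1 b a] a] a] a] a] a]]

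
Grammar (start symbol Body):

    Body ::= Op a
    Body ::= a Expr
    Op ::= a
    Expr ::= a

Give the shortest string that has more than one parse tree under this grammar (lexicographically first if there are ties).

length 2: a a has 2 parse trees

Two derivations of a a:
  Body ⇒ Op a ⇒ a a
  Body ⇒ a Expr ⇒ a a

a a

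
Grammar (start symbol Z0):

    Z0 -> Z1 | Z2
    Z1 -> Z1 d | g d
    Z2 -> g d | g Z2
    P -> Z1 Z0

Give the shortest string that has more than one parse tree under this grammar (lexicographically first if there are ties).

g d

length 2: g d has 2 parse trees

Two derivations of g d:
  Z0 ⇒ Z1 ⇒ g d
  Z0 ⇒ Z2 ⇒ g d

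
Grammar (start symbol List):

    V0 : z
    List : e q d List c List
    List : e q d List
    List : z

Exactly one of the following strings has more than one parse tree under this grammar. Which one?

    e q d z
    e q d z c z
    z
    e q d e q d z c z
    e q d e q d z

e q d e q d z c z

e q d z: 1 tree
e q d z c z: 1 tree
z: 1 tree
e q d e q d z c z: 2 trees
e q d e q d z: 1 tree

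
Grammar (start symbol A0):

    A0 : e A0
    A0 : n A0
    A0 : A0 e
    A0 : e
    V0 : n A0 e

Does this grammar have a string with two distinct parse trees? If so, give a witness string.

Witness: e e

Derivation 1: A0 ⇒ e A0 ⇒ e e
Derivation 2: A0 ⇒ A0 e ⇒ e e

Two distinct leftmost derivations for the same string.

Ambiguous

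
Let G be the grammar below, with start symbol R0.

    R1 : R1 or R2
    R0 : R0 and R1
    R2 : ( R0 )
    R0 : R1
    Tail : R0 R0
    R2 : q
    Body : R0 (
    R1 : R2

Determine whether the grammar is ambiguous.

(Tail, Body are unreachable from R0, so their rules don't affect L(R0).) R0 → R0 and R1 | R1  ;  R1 → R1 or R2 | R2  — a left-associative chain with R2 at the bottom. Each string factors uniquely by precedence.

Unambiguous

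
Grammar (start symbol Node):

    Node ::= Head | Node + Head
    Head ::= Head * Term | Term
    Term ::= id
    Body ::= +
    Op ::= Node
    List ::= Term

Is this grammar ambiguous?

Unambiguous

(Body, Op, List are unreachable from Node, so their rules don't affect L(Node).) Node → Node + Head | Head  ;  Head → Head * Term | Term  — a left-associative chain with Term at the bottom. Each string factors uniquely by precedence.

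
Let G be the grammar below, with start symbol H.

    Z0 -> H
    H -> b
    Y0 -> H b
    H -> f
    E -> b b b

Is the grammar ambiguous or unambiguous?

Unambiguous

(E, Y0, Z0 are unreachable from H, so their rules don't affect L(H).) The reachable rules are right-linear with at most one rule per (nonterminal, next-terminal) pair. Each input token forces the next rule, so parsing is deterministic.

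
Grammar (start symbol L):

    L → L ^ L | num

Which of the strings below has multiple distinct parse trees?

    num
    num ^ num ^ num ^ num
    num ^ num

num: 1 tree
num ^ num ^ num ^ num: 5 trees
num ^ num: 1 tree

num ^ num ^ num ^ num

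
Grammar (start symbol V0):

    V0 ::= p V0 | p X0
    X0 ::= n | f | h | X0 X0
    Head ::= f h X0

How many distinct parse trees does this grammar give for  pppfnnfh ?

Parse trees for pppfnnfh (showing first 6 of 14):
  [V0 p [V0 p [V0 p [X0 [X0 f] [X0 [X0 n] [X0 [X0 n] [X0 [X0 f] [X0 h]]]]]]]]
  [V0 p [V0 p [V0 p [X0 [X0 f] [X0 [X0 n] [X0 [X0 [X0 n] [X0 f]] [X0 h]]]]]]]
  [V0 p [V0 p [V0 p [X0 [X0 f] [X0 [X0 [X0 n] [X0 n]] [X0 [X0 f] [X0 h]]]]]]]
  [V0 p [V0 p [V0 p [X0 [X0 f] [X0 [X0 [X0 n] [X0 [X0 n] [X0 f]]] [X0 h]]]]]]
  [V0 p [V0 p [V0 p [X0 [X0 f] [X0 [X0 [X0 [X0 n] [X0 n]] [X0 f]] [X0 h]]]]]]
  [V0 p [V0 p [V0 p [X0 [X0 [X0 f] [X0 n]] [X0 [X0 n] [X0 [X0 f] [X0 h]]]]]]]

14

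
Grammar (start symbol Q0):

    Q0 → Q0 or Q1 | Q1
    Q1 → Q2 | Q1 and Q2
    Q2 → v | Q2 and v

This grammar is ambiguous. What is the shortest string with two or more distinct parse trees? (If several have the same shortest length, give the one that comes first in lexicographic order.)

v and v

length 1: no string has ≥2 trees
length 3: v and v has 2 parse trees

Two derivations of v and v:
  Q0 ⇒ Q1 ⇒ Q2 ⇒ Q2 and v ⇒ v and v
  Q0 ⇒ Q1 ⇒ Q1 and Q2 ⇒ Q2 and Q2 ⇒ v and Q2 ⇒ v and v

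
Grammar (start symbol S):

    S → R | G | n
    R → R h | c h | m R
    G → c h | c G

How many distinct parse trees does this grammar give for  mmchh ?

Parse trees for mmchh:
  [S [R [R m [R m [R c h]]] h]]
  [S [R m [R [R m [R c h]] h]]]
  [S [R m [R m [R [R c h] h]]]]

3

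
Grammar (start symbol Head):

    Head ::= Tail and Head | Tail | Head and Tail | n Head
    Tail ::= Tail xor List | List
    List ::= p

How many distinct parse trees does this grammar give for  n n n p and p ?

Parse trees for n n n p and p:
  [Head [Head n [Head n [Head n [Head [Tail [List p]]]]]] and [Tail [List p]]]
  [Head n [Head [Head n [Head n [Head [Tail [List p]]]]] and [Tail [List p]]]]
  [Head n [Head n [Head [Head n [Head [Tail [List p]]]] and [Tail [List p]]]]]
  [Head n [Head n [Head n [Head [Tail [List p]] and [Head [Tail [List p]]]]]]]
  [Head n [Head n [Head n [Head [Head [Tail [List p]]] and [Tail [List p]]]]]]

5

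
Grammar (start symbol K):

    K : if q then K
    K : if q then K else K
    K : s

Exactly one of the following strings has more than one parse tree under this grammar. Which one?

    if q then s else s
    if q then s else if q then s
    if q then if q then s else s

if q then if q then s else s

if q then s else s: 1 tree
if q then s else if q then s: 1 tree
if q then if q then s else s: 2 trees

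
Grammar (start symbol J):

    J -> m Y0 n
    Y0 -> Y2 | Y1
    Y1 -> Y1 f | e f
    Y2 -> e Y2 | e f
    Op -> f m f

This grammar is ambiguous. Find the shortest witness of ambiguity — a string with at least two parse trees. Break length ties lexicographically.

length 4: m e f n has 2 parse trees

Two derivations of m e f n:
  J ⇒ m Y0 n ⇒ m Y2 n ⇒ m e f n
  J ⇒ m Y0 n ⇒ m Y1 n ⇒ m e f n

m e f n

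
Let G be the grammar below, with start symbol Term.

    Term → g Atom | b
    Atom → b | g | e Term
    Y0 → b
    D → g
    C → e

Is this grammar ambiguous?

(Y0, D, C are unreachable from Term, so their rules don't affect L(Term).) The reachable rules are right-linear with at most one rule per (nonterminal, next-terminal) pair. Each input token forces the next rule, so parsing is deterministic.

Unambiguous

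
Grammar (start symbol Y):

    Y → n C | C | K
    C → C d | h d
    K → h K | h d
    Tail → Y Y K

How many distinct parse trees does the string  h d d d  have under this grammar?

Parse trees for h d d d:
  [Y [C [C [C h d] d] d]]

1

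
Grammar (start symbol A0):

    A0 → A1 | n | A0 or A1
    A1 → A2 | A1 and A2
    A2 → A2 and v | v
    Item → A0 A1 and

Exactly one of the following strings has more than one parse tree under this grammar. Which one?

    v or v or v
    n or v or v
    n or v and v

v or v or v: 1 tree
n or v or v: 1 tree
n or v and v: 2 trees

n or v and v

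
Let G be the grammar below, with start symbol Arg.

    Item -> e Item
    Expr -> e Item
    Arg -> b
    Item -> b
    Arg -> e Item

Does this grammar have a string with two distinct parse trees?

(Expr is unreachable from Arg, so its rules don't affect L(Arg).) Each reachable nonterminal has at most one production per leading terminal, and all productions are right-linear; the derivation is determined token-by-token.

Unambiguous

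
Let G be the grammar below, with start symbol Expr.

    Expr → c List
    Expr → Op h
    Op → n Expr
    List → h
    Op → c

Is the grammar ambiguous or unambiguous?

Witness: c h

Derivation 1: Expr ⇒ c List ⇒ c h
Derivation 2: Expr ⇒ Op h ⇒ c h

Two distinct leftmost derivations for the same string.

Ambiguous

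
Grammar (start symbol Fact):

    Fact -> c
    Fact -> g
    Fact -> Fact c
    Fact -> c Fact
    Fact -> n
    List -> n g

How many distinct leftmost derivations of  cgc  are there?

2

Parse trees for cgc:
  [Fact [Fact c [Fact g]] c]
  [Fact c [Fact [Fact g] c]]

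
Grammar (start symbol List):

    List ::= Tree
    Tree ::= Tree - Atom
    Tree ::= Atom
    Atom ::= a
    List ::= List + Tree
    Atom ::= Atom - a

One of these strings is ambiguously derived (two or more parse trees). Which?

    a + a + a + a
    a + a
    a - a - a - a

a - a - a - a

a + a + a + a: 1 tree
a + a: 1 tree
a - a - a - a: 8 trees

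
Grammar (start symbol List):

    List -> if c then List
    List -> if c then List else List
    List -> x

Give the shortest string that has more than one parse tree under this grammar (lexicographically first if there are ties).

length 1: no string has ≥2 trees
length 4: no string has ≥2 trees
length 6: no string has ≥2 trees
length 7: no string has ≥2 trees
length 9: if c then if c then x else x has 2 parse trees

Two derivations of if c then if c then x else x:
  List ⇒ if c then List ⇒ if c then if c then List else List ⇒ if c then if c then x else List ⇒ if c then if c then x else x
  List ⇒ if c then List else List ⇒ if c then if c then List else List ⇒ if c then if c then x else List ⇒ if c then if c then x else x

if c then if c then x else x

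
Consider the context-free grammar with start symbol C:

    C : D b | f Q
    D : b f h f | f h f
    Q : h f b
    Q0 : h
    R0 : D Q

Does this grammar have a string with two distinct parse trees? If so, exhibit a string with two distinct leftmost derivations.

Witness: f h f b

Derivation 1: C ⇒ D b ⇒ f h f b
Derivation 2: C ⇒ f Q ⇒ f h f b

Two distinct leftmost derivations for the same string.

Ambiguous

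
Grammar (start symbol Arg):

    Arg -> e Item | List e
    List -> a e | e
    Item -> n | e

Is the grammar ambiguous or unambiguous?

Witness: e e

Derivation 1: Arg ⇒ e Item ⇒ e e
Derivation 2: Arg ⇒ List e ⇒ e e

Two distinct leftmost derivations for the same string.

Ambiguous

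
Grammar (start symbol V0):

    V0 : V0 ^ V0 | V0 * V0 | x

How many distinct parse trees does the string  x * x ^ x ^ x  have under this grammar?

5

Parse trees for x * x ^ x ^ x:
  [V0 [V0 [V0 x] * [V0 x]] ^ [V0 [V0 x] ^ [V0 x]]]
  [V0 [V0 [V0 [V0 x] * [V0 x]] ^ [V0 x]] ^ [V0 x]]
  [V0 [V0 [V0 x] * [V0 [V0 x] ^ [V0 x]]] ^ [V0 x]]
  [V0 [V0 x] * [V0 [V0 x] ^ [V0 [V0 x] ^ [V0 x]]]]
  [V0 [V0 x] * [V0 [V0 [V0 x] ^ [V0 x]] ^ [V0 x]]]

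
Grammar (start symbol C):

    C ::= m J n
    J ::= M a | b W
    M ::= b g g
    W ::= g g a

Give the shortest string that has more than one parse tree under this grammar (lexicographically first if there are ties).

m b g g a n

length 6: m b g g a n has 2 parse trees

Two derivations of m b g g a n:
  C ⇒ m J n ⇒ m M a n ⇒ m b g g a n
  C ⇒ m J n ⇒ m b W n ⇒ m b g g a n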